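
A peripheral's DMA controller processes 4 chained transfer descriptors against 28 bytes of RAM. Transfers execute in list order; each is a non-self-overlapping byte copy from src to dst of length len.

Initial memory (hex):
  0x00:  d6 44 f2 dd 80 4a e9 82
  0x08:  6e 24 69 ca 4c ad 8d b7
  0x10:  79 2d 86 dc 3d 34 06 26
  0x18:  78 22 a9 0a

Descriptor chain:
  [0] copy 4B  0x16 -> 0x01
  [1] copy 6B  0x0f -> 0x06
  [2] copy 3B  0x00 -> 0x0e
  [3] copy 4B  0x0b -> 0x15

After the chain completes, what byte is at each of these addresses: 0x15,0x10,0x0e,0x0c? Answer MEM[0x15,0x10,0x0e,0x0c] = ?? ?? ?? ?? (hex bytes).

MEM[0x15,0x10,0x0e,0x0c] = 3d 26 d6 4c

[0] 0x16->0x01 len=4 : 06 26 78 22
[1] 0x0f->0x06 len=6 : b7 79 2d 86 dc 3d
[2] 0x00->0x0e len=3 : d6 06 26
[3] 0x0b->0x15 len=4 : 3d 4c ad d6
query mem[0x15]=0x3d, mem[0x10]=0x26, mem[0x0e]=0xd6, mem[0x0c]=0x4c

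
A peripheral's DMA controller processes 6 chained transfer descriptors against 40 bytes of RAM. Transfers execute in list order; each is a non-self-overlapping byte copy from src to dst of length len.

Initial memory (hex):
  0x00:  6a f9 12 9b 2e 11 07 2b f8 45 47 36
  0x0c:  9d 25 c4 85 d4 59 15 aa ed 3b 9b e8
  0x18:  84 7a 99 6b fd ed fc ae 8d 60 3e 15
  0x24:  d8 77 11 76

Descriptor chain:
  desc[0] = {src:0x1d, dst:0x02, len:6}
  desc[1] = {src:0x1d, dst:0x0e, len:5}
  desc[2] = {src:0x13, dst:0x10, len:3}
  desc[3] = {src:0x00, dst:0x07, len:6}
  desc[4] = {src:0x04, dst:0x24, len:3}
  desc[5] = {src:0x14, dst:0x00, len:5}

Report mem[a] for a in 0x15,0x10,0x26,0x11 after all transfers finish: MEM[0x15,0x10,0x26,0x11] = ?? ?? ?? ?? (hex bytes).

[0] 0x1d->0x02 len=6 : ed fc ae 8d 60 3e
[1] 0x1d->0x0e len=5 : ed fc ae 8d 60
[2] 0x13->0x10 len=3 : aa ed 3b
[3] 0x00->0x07 len=6 : 6a f9 ed fc ae 8d
[4] 0x04->0x24 len=3 : ae 8d 60
[5] 0x14->0x00 len=5 : ed 3b 9b e8 84
query mem[0x15]=0x3b, mem[0x10]=0xaa, mem[0x26]=0x60, mem[0x11]=0xed

MEM[0x15,0x10,0x26,0x11] = 3b aa 60 ed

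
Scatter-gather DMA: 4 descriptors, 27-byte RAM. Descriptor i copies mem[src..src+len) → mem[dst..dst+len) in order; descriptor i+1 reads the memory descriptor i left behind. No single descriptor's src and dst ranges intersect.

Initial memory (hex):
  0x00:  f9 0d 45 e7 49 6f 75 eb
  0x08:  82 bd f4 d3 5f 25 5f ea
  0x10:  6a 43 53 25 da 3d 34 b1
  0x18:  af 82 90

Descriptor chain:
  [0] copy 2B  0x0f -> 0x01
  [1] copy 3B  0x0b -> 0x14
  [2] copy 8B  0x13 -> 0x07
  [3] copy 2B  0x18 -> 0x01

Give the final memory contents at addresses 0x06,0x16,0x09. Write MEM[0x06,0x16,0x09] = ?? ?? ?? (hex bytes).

MEM[0x06,0x16,0x09] = 75 25 5f

D0: mem[0x01..0x02] <- [ea 6a]
D1: mem[0x14..0x16] <- [d3 5f 25]
D2: mem[0x07..0x0e] <- [25 d3 5f 25 b1 af 82 90]
D3: mem[0x01..0x02] <- [af 82]
query mem[0x06]=0x75, mem[0x16]=0x25, mem[0x09]=0x5f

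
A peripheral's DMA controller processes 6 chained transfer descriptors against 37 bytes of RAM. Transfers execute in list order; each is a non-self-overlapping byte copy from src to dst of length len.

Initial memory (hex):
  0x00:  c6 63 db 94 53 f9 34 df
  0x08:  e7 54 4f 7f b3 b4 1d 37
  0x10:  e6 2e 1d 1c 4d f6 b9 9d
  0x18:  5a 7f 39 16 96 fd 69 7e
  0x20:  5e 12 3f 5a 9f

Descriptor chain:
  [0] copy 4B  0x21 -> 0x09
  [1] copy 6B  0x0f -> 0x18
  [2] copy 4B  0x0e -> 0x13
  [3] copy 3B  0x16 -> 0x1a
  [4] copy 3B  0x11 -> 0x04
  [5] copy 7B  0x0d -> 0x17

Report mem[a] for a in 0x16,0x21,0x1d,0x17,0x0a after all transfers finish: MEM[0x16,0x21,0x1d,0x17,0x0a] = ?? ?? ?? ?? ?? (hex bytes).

MEM[0x16,0x21,0x1d,0x17,0x0a] = 2e 12 1d b4 3f

D0: mem[0x09..0x0c] <- [12 3f 5a 9f]
D1: mem[0x18..0x1d] <- [37 e6 2e 1d 1c 4d]
D2: mem[0x13..0x16] <- [1d 37 e6 2e]
D3: mem[0x1a..0x1c] <- [2e 9d 37]
D4: mem[0x04..0x06] <- [2e 1d 1d]
D5: mem[0x17..0x1d] <- [b4 1d 37 e6 2e 1d 1d]
query mem[0x16]=0x2e, mem[0x21]=0x12, mem[0x1d]=0x1d, mem[0x17]=0xb4, mem[0x0a]=0x3f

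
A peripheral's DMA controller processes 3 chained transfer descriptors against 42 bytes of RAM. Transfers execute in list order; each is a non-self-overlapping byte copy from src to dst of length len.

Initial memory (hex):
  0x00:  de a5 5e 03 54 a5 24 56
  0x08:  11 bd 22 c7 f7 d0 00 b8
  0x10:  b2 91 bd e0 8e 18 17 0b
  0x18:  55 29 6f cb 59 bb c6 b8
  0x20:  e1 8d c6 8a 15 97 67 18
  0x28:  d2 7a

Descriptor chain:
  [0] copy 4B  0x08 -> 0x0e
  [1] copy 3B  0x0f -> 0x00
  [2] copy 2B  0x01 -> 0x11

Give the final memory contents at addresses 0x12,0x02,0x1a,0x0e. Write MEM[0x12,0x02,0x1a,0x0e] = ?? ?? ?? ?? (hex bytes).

[0] 0x08->0x0e len=4 : 11 bd 22 c7
[1] 0x0f->0x00 len=3 : bd 22 c7
[2] 0x01->0x11 len=2 : 22 c7
query mem[0x12]=0xc7, mem[0x02]=0xc7, mem[0x1a]=0x6f, mem[0x0e]=0x11

MEM[0x12,0x02,0x1a,0x0e] = c7 c7 6f 11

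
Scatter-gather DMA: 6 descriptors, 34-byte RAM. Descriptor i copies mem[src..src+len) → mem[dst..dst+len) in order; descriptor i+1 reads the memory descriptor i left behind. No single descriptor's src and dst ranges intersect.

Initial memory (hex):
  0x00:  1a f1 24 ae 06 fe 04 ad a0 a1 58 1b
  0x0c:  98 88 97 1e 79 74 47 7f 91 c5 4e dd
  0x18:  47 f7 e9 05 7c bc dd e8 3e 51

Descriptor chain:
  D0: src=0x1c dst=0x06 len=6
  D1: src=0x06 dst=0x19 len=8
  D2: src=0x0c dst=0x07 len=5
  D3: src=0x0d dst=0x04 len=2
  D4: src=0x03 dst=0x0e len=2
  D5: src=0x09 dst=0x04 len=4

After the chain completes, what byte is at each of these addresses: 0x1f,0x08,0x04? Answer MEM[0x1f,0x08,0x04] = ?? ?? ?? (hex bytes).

MEM[0x1f,0x08,0x04] = 98 88 97

[0] 0x1c->0x06 len=6 : 7c bc dd e8 3e 51
[1] 0x06->0x19 len=8 : 7c bc dd e8 3e 51 98 88
[2] 0x0c->0x07 len=5 : 98 88 97 1e 79
[3] 0x0d->0x04 len=2 : 88 97
[4] 0x03->0x0e len=2 : ae 88
[5] 0x09->0x04 len=4 : 97 1e 79 98
query mem[0x1f]=0x98, mem[0x08]=0x88, mem[0x04]=0x97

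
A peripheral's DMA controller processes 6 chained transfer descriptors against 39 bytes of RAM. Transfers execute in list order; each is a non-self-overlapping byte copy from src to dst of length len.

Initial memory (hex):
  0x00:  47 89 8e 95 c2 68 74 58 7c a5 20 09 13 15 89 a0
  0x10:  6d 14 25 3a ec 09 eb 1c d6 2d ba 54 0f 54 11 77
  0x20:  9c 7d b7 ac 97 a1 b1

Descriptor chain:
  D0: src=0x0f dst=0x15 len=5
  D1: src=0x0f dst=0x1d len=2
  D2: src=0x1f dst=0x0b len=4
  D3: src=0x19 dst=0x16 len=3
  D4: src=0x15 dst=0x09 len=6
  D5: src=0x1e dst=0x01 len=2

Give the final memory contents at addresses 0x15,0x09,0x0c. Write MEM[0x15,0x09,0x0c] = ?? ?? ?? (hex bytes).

#0 dst[0x15+5] := {0xa0,0x6d,0x14,0x25,0x3a}
#1 dst[0x1d+2] := {0xa0,0x6d}
#2 dst[0x0b+4] := {0x77,0x9c,0x7d,0xb7}
#3 dst[0x16+3] := {0x3a,0xba,0x54}
#4 dst[0x09+6] := {0xa0,0x3a,0xba,0x54,0x3a,0xba}
#5 dst[0x01+2] := {0x6d,0x77}
query mem[0x15]=0xa0, mem[0x09]=0xa0, mem[0x0c]=0x54

MEM[0x15,0x09,0x0c] = a0 a0 54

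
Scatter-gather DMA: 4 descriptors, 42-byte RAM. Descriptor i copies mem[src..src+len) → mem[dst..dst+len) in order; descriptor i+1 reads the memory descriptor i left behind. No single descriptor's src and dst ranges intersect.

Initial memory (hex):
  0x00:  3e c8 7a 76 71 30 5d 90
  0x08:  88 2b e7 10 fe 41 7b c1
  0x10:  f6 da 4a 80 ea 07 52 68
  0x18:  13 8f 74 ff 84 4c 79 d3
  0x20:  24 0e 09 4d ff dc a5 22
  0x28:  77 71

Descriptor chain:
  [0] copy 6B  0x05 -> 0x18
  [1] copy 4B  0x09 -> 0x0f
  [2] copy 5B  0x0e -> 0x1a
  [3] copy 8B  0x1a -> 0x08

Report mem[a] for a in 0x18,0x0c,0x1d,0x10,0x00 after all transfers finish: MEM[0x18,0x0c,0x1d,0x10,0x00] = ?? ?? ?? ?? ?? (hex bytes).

MEM[0x18,0x0c,0x1d,0x10,0x00] = 30 fe 10 e7 3e

  after D0: wrote 6B at 0x18 = 305d90882be7
  after D1: wrote 4B at 0x0f = 2be710fe
  after D2: wrote 5B at 0x1a = 7b2be710fe
  after D3: wrote 8B at 0x08 = 7b2be710fed3240e
query mem[0x18]=0x30, mem[0x0c]=0xfe, mem[0x1d]=0x10, mem[0x10]=0xe7, mem[0x00]=0x3e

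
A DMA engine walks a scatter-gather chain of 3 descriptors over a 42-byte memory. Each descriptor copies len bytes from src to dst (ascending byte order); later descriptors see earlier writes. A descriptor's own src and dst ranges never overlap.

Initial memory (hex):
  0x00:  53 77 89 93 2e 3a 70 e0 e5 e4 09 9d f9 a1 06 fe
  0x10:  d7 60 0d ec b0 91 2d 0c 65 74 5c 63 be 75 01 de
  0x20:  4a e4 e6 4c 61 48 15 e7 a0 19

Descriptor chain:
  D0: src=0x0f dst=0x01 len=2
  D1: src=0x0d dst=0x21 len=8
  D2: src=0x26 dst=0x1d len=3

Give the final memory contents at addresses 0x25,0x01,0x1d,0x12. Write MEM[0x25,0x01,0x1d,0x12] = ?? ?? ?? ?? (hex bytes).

MEM[0x25,0x01,0x1d,0x12] = 60 fe 0d 0d

[0] 0x0f->0x01 len=2 : fe d7
[1] 0x0d->0x21 len=8 : a1 06 fe d7 60 0d ec b0
[2] 0x26->0x1d len=3 : 0d ec b0
query mem[0x25]=0x60, mem[0x01]=0xfe, mem[0x1d]=0x0d, mem[0x12]=0x0d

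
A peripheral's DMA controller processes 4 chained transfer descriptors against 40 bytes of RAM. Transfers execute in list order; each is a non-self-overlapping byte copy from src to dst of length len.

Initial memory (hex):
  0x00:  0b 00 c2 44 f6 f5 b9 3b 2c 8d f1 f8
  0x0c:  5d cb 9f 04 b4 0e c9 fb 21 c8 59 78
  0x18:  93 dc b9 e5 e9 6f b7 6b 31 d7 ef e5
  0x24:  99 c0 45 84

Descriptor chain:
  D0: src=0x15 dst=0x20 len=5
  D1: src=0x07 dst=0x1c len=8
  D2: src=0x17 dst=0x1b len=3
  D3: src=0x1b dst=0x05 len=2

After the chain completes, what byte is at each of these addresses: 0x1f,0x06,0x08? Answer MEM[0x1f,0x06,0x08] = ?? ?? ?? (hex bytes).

[0] 0x15->0x20 len=5 : c8 59 78 93 dc
[1] 0x07->0x1c len=8 : 3b 2c 8d f1 f8 5d cb 9f
[2] 0x17->0x1b len=3 : 78 93 dc
[3] 0x1b->0x05 len=2 : 78 93
query mem[0x1f]=0xf1, mem[0x06]=0x93, mem[0x08]=0x2c

MEM[0x1f,0x06,0x08] = f1 93 2c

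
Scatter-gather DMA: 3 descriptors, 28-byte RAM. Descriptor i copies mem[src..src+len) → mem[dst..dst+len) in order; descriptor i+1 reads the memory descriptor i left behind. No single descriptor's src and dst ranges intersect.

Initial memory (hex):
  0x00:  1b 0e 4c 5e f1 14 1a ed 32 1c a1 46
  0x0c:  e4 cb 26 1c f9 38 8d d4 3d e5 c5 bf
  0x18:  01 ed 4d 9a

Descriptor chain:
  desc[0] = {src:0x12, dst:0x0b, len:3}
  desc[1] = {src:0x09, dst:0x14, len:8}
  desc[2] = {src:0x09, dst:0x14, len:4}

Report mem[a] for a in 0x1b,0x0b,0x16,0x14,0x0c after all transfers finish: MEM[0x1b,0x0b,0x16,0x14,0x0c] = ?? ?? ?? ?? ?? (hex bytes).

MEM[0x1b,0x0b,0x16,0x14,0x0c] = f9 8d 8d 1c d4

[0] 0x12->0x0b len=3 : 8d d4 3d
[1] 0x09->0x14 len=8 : 1c a1 8d d4 3d 26 1c f9
[2] 0x09->0x14 len=4 : 1c a1 8d d4
query mem[0x1b]=0xf9, mem[0x0b]=0x8d, mem[0x16]=0x8d, mem[0x14]=0x1c, mem[0x0c]=0xd4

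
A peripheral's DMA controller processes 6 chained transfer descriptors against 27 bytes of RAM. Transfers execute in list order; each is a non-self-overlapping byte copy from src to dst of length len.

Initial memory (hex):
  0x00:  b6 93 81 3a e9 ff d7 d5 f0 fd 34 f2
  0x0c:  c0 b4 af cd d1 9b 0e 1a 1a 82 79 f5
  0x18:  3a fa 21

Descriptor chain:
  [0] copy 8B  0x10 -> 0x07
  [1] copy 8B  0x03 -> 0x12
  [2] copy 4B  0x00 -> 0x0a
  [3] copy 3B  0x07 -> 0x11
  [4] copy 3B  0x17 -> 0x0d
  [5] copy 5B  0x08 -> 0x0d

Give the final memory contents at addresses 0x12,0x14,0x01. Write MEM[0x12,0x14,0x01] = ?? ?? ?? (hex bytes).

MEM[0x12,0x14,0x01] = 9b ff 93

  after D0: wrote 8B at 0x07 = d19b0e1a1a8279f5
  after D1: wrote 8B at 0x12 = 3ae9ffd7d19b0e1a
  after D2: wrote 4B at 0x0a = b693813a
  after D3: wrote 3B at 0x11 = d19b0e
  after D4: wrote 3B at 0x0d = 9b0e1a
  after D5: wrote 5B at 0x0d = 9b0eb69381
query mem[0x12]=0x9b, mem[0x14]=0xff, mem[0x01]=0x93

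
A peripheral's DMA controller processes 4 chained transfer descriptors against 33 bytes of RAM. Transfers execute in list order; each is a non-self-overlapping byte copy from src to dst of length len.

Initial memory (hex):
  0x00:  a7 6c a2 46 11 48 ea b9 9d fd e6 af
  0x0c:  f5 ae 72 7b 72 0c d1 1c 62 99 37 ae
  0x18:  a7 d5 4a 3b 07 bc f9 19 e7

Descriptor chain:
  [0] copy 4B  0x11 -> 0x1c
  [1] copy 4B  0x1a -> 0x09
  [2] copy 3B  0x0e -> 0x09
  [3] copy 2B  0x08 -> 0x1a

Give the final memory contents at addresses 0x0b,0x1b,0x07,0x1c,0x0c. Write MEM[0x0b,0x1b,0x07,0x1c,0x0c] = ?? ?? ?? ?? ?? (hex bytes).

#0 dst[0x1c+4] := {0x0c,0xd1,0x1c,0x62}
#1 dst[0x09+4] := {0x4a,0x3b,0x0c,0xd1}
#2 dst[0x09+3] := {0x72,0x7b,0x72}
#3 dst[0x1a+2] := {0x9d,0x72}
query mem[0x0b]=0x72, mem[0x1b]=0x72, mem[0x07]=0xb9, mem[0x1c]=0x0c, mem[0x0c]=0xd1

MEM[0x0b,0x1b,0x07,0x1c,0x0c] = 72 72 b9 0c d1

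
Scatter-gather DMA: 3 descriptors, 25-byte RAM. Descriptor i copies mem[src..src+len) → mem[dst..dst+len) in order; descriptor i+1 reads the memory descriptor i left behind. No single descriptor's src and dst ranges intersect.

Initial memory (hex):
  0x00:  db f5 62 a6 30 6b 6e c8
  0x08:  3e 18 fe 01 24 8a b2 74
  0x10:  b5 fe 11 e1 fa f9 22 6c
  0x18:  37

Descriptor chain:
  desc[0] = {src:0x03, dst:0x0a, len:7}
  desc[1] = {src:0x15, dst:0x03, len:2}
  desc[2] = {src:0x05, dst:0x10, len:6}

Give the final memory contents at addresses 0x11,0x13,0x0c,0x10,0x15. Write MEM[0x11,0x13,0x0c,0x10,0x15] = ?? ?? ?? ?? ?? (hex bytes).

[0] 0x03->0x0a len=7 : a6 30 6b 6e c8 3e 18
[1] 0x15->0x03 len=2 : f9 22
[2] 0x05->0x10 len=6 : 6b 6e c8 3e 18 a6
query mem[0x11]=0x6e, mem[0x13]=0x3e, mem[0x0c]=0x6b, mem[0x10]=0x6b, mem[0x15]=0xa6

MEM[0x11,0x13,0x0c,0x10,0x15] = 6e 3e 6b 6b a6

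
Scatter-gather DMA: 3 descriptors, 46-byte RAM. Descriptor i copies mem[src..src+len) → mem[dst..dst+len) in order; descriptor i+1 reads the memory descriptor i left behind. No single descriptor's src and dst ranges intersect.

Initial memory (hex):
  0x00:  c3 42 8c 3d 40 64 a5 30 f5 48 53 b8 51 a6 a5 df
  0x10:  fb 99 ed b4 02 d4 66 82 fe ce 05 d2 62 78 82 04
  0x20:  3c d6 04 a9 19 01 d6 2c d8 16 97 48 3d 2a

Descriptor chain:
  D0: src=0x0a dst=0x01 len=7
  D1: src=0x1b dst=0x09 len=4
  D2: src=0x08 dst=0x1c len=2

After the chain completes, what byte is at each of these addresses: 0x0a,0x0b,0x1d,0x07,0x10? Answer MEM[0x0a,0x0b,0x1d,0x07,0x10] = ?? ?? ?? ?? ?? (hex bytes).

#0 dst[0x01+7] := {0x53,0xb8,0x51,0xa6,0xa5,0xdf,0xfb}
#1 dst[0x09+4] := {0xd2,0x62,0x78,0x82}
#2 dst[0x1c+2] := {0xf5,0xd2}
query mem[0x0a]=0x62, mem[0x0b]=0x78, mem[0x1d]=0xd2, mem[0x07]=0xfb, mem[0x10]=0xfb

MEM[0x0a,0x0b,0x1d,0x07,0x10] = 62 78 d2 fb fb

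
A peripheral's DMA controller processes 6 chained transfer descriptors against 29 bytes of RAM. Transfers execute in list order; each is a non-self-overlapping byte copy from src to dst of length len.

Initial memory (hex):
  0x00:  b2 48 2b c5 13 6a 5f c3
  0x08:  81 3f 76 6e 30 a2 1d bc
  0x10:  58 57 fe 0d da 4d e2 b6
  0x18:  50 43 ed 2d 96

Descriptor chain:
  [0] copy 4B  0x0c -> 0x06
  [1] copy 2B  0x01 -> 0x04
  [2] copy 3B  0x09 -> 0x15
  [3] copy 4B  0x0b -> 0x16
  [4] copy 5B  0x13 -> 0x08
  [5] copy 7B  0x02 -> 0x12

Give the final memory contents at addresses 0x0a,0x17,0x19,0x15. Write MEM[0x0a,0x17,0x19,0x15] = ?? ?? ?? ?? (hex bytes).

[0] 0x0c->0x06 len=4 : 30 a2 1d bc
[1] 0x01->0x04 len=2 : 48 2b
[2] 0x09->0x15 len=3 : bc 76 6e
[3] 0x0b->0x16 len=4 : 6e 30 a2 1d
[4] 0x13->0x08 len=5 : 0d da bc 6e 30
[5] 0x02->0x12 len=7 : 2b c5 48 2b 30 a2 0d
query mem[0x0a]=0xbc, mem[0x17]=0xa2, mem[0x19]=0x1d, mem[0x15]=0x2b

MEM[0x0a,0x17,0x19,0x15] = bc a2 1d 2b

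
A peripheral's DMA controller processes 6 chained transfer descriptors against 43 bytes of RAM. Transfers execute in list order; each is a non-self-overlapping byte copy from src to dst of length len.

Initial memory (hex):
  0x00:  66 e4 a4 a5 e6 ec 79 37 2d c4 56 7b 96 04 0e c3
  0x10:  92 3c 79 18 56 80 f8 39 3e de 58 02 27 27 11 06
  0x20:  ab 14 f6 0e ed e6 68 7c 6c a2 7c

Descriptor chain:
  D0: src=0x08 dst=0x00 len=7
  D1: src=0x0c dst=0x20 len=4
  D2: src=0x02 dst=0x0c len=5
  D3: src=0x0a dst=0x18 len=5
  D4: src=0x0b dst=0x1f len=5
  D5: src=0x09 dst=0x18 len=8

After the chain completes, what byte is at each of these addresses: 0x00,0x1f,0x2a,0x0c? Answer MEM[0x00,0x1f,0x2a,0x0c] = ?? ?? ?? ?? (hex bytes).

MEM[0x00,0x1f,0x2a,0x0c] = 2d 0e 7c 56

D0: mem[0x00..0x06] <- [2d c4 56 7b 96 04 0e]
D1: mem[0x20..0x23] <- [96 04 0e c3]
D2: mem[0x0c..0x10] <- [56 7b 96 04 0e]
D3: mem[0x18..0x1c] <- [56 7b 56 7b 96]
D4: mem[0x1f..0x23] <- [7b 56 7b 96 04]
D5: mem[0x18..0x1f] <- [c4 56 7b 56 7b 96 04 0e]
query mem[0x00]=0x2d, mem[0x1f]=0x0e, mem[0x2a]=0x7c, mem[0x0c]=0x56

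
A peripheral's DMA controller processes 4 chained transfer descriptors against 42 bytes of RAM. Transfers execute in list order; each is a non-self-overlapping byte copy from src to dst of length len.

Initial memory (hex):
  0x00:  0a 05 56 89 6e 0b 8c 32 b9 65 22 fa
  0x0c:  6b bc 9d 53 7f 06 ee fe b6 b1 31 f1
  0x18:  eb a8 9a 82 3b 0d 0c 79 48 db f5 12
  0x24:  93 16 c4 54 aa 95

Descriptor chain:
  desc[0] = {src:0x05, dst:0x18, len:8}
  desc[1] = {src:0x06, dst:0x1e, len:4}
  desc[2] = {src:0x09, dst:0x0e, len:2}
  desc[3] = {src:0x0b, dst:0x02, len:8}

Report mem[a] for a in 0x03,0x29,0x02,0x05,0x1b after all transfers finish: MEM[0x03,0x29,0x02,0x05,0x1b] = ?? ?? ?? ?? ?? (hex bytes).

MEM[0x03,0x29,0x02,0x05,0x1b] = 6b 95 fa 65 b9

D0: mem[0x18..0x1f] <- [0b 8c 32 b9 65 22 fa 6b]
D1: mem[0x1e..0x21] <- [8c 32 b9 65]
D2: mem[0x0e..0x0f] <- [65 22]
D3: mem[0x02..0x09] <- [fa 6b bc 65 22 7f 06 ee]
query mem[0x03]=0x6b, mem[0x29]=0x95, mem[0x02]=0xfa, mem[0x05]=0x65, mem[0x1b]=0xb9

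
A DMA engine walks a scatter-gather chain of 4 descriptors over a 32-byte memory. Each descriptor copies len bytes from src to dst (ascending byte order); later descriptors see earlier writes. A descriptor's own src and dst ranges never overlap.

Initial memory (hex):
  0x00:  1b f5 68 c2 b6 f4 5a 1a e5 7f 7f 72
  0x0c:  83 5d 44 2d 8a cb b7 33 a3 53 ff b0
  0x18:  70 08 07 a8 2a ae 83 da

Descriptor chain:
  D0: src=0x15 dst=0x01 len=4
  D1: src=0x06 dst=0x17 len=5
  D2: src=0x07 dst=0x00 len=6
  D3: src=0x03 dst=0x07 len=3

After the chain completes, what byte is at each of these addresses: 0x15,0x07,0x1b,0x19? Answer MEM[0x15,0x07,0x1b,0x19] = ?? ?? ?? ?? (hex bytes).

MEM[0x15,0x07,0x1b,0x19] = 53 7f 7f e5

[0] 0x15->0x01 len=4 : 53 ff b0 70
[1] 0x06->0x17 len=5 : 5a 1a e5 7f 7f
[2] 0x07->0x00 len=6 : 1a e5 7f 7f 72 83
[3] 0x03->0x07 len=3 : 7f 72 83
query mem[0x15]=0x53, mem[0x07]=0x7f, mem[0x1b]=0x7f, mem[0x19]=0xe5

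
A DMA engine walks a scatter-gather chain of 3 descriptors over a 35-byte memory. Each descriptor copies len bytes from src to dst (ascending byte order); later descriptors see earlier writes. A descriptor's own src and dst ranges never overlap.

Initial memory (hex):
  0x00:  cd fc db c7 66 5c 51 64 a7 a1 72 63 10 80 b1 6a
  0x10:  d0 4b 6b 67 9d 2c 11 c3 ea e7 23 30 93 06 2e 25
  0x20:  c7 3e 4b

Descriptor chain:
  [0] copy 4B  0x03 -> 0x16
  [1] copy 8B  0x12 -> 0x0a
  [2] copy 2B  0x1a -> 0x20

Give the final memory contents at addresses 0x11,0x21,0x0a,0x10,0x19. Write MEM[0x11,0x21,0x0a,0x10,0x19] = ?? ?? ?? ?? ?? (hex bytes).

MEM[0x11,0x21,0x0a,0x10,0x19] = 51 30 6b 5c 51

[0] 0x03->0x16 len=4 : c7 66 5c 51
[1] 0x12->0x0a len=8 : 6b 67 9d 2c c7 66 5c 51
[2] 0x1a->0x20 len=2 : 23 30
query mem[0x11]=0x51, mem[0x21]=0x30, mem[0x0a]=0x6b, mem[0x10]=0x5c, mem[0x19]=0x51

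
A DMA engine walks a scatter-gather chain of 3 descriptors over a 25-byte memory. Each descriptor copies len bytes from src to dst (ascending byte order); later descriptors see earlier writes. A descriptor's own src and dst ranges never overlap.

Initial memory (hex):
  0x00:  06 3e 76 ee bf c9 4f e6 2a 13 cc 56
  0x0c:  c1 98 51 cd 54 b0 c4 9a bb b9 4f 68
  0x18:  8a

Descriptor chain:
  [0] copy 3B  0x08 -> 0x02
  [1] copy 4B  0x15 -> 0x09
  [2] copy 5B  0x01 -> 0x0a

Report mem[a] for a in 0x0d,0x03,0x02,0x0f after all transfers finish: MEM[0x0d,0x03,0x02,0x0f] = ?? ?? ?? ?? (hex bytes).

D0: mem[0x02..0x04] <- [2a 13 cc]
D1: mem[0x09..0x0c] <- [b9 4f 68 8a]
D2: mem[0x0a..0x0e] <- [3e 2a 13 cc c9]
query mem[0x0d]=0xcc, mem[0x03]=0x13, mem[0x02]=0x2a, mem[0x0f]=0xcd

MEM[0x0d,0x03,0x02,0x0f] = cc 13 2a cd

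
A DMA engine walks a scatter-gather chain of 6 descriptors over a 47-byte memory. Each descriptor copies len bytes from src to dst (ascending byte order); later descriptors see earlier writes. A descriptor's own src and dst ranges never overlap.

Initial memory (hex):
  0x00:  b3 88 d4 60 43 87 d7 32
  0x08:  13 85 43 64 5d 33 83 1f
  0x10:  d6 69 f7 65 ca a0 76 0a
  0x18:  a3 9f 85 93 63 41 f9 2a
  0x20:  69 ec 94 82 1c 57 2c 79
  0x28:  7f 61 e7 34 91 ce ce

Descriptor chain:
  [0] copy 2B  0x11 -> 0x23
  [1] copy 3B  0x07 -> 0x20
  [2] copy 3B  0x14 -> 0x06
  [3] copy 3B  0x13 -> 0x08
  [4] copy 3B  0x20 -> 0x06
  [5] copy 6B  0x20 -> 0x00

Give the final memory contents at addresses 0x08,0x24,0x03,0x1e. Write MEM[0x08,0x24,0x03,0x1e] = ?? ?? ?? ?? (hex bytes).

MEM[0x08,0x24,0x03,0x1e] = 85 f7 69 f9

D0: mem[0x23..0x24] <- [69 f7]
D1: mem[0x20..0x22] <- [32 13 85]
D2: mem[0x06..0x08] <- [ca a0 76]
D3: mem[0x08..0x0a] <- [65 ca a0]
D4: mem[0x06..0x08] <- [32 13 85]
D5: mem[0x00..0x05] <- [32 13 85 69 f7 57]
query mem[0x08]=0x85, mem[0x24]=0xf7, mem[0x03]=0x69, mem[0x1e]=0xf9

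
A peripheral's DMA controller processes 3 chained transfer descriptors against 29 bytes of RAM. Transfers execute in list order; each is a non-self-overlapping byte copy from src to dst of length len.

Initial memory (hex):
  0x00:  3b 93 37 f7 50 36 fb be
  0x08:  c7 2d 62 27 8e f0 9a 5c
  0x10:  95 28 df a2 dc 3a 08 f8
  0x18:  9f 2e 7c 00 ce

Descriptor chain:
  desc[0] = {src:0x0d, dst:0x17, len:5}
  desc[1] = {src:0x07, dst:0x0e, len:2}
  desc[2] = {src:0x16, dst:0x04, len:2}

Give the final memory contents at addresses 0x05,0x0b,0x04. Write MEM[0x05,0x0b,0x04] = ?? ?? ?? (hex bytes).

  after D0: wrote 5B at 0x17 = f09a5c9528
  after D1: wrote 2B at 0x0e = bec7
  after D2: wrote 2B at 0x04 = 08f0
query mem[0x05]=0xf0, mem[0x0b]=0x27, mem[0x04]=0x08

MEM[0x05,0x0b,0x04] = f0 27 08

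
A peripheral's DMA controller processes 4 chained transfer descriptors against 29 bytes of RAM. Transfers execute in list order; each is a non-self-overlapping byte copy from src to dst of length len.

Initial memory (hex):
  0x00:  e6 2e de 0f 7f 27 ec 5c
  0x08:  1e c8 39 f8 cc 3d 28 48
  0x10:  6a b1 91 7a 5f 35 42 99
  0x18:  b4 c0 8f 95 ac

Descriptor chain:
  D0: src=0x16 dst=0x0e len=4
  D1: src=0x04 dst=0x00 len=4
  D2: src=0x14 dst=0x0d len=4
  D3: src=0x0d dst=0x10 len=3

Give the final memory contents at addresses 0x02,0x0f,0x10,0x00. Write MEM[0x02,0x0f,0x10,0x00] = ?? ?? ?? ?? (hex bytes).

  after D0: wrote 4B at 0x0e = 4299b4c0
  after D1: wrote 4B at 0x00 = 7f27ec5c
  after D2: wrote 4B at 0x0d = 5f354299
  after D3: wrote 3B at 0x10 = 5f3542
query mem[0x02]=0xec, mem[0x0f]=0x42, mem[0x10]=0x5f, mem[0x00]=0x7f

MEM[0x02,0x0f,0x10,0x00] = ec 42 5f 7f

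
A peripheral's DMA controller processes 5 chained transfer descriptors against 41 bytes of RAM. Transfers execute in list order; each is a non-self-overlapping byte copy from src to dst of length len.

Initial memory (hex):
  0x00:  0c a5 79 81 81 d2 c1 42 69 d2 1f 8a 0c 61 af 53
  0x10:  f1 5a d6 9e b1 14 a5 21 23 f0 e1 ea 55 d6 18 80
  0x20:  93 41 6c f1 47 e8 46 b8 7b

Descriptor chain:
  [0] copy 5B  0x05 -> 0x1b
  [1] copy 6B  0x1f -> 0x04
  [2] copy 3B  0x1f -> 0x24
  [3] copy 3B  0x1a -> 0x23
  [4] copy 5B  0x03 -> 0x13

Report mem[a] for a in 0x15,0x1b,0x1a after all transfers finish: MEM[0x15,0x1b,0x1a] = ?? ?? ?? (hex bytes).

MEM[0x15,0x1b,0x1a] = 93 d2 e1

D0: mem[0x1b..0x1f] <- [d2 c1 42 69 d2]
D1: mem[0x04..0x09] <- [d2 93 41 6c f1 47]
D2: mem[0x24..0x26] <- [d2 93 41]
D3: mem[0x23..0x25] <- [e1 d2 c1]
D4: mem[0x13..0x17] <- [81 d2 93 41 6c]
query mem[0x15]=0x93, mem[0x1b]=0xd2, mem[0x1a]=0xe1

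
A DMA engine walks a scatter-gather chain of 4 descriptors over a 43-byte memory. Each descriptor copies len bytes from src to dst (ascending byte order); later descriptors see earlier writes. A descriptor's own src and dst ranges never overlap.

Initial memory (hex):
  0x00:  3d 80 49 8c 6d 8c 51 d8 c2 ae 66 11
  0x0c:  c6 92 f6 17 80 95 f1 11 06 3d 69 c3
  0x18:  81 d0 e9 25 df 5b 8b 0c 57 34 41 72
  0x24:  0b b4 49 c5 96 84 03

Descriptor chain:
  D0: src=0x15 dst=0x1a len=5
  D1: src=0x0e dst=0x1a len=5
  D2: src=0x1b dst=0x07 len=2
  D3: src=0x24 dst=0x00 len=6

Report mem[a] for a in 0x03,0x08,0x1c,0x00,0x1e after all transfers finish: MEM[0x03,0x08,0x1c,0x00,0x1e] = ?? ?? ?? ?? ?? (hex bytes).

MEM[0x03,0x08,0x1c,0x00,0x1e] = c5 80 80 0b f1

[0] 0x15->0x1a len=5 : 3d 69 c3 81 d0
[1] 0x0e->0x1a len=5 : f6 17 80 95 f1
[2] 0x1b->0x07 len=2 : 17 80
[3] 0x24->0x00 len=6 : 0b b4 49 c5 96 84
query mem[0x03]=0xc5, mem[0x08]=0x80, mem[0x1c]=0x80, mem[0x00]=0x0b, mem[0x1e]=0xf1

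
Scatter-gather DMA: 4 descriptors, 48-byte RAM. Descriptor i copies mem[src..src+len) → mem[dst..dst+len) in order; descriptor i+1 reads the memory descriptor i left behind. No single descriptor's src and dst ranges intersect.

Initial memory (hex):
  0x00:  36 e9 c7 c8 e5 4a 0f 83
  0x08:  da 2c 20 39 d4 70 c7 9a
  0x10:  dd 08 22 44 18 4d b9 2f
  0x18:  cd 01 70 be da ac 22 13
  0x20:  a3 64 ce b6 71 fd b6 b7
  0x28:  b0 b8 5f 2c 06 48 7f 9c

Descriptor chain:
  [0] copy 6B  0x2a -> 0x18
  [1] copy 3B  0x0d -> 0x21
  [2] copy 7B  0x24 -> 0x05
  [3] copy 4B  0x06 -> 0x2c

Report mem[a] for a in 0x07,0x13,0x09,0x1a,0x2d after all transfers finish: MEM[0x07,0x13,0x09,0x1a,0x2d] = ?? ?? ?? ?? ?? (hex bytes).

MEM[0x07,0x13,0x09,0x1a,0x2d] = b6 44 b0 06 b6

D0: mem[0x18..0x1d] <- [5f 2c 06 48 7f 9c]
D1: mem[0x21..0x23] <- [70 c7 9a]
D2: mem[0x05..0x0b] <- [71 fd b6 b7 b0 b8 5f]
D3: mem[0x2c..0x2f] <- [fd b6 b7 b0]
query mem[0x07]=0xb6, mem[0x13]=0x44, mem[0x09]=0xb0, mem[0x1a]=0x06, mem[0x2d]=0xb6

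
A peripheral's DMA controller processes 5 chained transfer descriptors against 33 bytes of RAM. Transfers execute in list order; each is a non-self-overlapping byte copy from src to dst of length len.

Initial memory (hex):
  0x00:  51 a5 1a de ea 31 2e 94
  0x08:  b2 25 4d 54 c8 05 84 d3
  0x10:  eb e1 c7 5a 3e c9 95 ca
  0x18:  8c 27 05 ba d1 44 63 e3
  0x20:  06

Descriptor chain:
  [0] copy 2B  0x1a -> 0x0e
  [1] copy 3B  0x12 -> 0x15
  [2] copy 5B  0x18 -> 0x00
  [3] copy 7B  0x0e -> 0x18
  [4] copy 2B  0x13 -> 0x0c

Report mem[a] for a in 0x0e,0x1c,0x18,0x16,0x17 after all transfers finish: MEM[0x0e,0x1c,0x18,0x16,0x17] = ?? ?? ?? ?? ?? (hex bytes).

#0 dst[0x0e+2] := {0x05,0xba}
#1 dst[0x15+3] := {0xc7,0x5a,0x3e}
#2 dst[0x00+5] := {0x8c,0x27,0x05,0xba,0xd1}
#3 dst[0x18+7] := {0x05,0xba,0xeb,0xe1,0xc7,0x5a,0x3e}
#4 dst[0x0c+2] := {0x5a,0x3e}
query mem[0x0e]=0x05, mem[0x1c]=0xc7, mem[0x18]=0x05, mem[0x16]=0x5a, mem[0x17]=0x3e

MEM[0x0e,0x1c,0x18,0x16,0x17] = 05 c7 05 5a 3e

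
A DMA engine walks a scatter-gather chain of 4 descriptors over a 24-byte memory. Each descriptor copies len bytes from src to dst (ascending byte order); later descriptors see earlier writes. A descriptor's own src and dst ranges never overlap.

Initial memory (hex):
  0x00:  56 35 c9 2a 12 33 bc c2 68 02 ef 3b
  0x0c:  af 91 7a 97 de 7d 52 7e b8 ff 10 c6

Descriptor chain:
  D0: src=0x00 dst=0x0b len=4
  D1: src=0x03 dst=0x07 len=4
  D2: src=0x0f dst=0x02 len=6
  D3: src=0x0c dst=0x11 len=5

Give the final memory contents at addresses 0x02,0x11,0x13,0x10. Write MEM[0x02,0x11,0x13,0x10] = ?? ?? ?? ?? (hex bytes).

MEM[0x02,0x11,0x13,0x10] = 97 35 2a de

[0] 0x00->0x0b len=4 : 56 35 c9 2a
[1] 0x03->0x07 len=4 : 2a 12 33 bc
[2] 0x0f->0x02 len=6 : 97 de 7d 52 7e b8
[3] 0x0c->0x11 len=5 : 35 c9 2a 97 de
query mem[0x02]=0x97, mem[0x11]=0x35, mem[0x13]=0x2a, mem[0x10]=0xde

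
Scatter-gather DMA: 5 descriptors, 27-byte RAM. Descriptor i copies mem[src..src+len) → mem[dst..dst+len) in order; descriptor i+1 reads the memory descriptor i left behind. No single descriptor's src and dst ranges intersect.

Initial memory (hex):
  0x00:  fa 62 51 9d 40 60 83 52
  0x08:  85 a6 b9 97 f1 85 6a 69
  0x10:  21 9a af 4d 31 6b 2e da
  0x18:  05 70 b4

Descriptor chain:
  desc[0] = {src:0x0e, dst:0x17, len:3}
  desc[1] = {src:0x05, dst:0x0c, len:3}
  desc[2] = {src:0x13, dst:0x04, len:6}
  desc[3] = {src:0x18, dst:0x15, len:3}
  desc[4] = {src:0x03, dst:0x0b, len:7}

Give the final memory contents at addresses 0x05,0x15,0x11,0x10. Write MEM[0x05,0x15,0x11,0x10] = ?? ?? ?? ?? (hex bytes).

MEM[0x05,0x15,0x11,0x10] = 31 69 69 6a

#0 dst[0x17+3] := {0x6a,0x69,0x21}
#1 dst[0x0c+3] := {0x60,0x83,0x52}
#2 dst[0x04+6] := {0x4d,0x31,0x6b,0x2e,0x6a,0x69}
#3 dst[0x15+3] := {0x69,0x21,0xb4}
#4 dst[0x0b+7] := {0x9d,0x4d,0x31,0x6b,0x2e,0x6a,0x69}
query mem[0x05]=0x31, mem[0x15]=0x69, mem[0x11]=0x69, mem[0x10]=0x6a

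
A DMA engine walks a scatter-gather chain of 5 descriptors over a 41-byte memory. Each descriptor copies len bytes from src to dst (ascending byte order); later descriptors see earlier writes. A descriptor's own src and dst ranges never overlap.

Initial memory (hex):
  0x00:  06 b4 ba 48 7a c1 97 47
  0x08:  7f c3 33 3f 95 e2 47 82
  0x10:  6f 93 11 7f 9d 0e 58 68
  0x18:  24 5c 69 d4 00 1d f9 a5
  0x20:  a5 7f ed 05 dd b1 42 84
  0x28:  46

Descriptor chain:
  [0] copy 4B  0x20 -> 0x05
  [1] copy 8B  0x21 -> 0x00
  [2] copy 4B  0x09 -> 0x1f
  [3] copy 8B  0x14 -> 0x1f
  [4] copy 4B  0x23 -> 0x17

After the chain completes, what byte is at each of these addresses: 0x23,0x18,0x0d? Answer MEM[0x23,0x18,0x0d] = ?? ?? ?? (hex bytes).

MEM[0x23,0x18,0x0d] = 24 5c e2

D0: mem[0x05..0x08] <- [a5 7f ed 05]
D1: mem[0x00..0x07] <- [7f ed 05 dd b1 42 84 46]
D2: mem[0x1f..0x22] <- [c3 33 3f 95]
D3: mem[0x1f..0x26] <- [9d 0e 58 68 24 5c 69 d4]
D4: mem[0x17..0x1a] <- [24 5c 69 d4]
query mem[0x23]=0x24, mem[0x18]=0x5c, mem[0x0d]=0xe2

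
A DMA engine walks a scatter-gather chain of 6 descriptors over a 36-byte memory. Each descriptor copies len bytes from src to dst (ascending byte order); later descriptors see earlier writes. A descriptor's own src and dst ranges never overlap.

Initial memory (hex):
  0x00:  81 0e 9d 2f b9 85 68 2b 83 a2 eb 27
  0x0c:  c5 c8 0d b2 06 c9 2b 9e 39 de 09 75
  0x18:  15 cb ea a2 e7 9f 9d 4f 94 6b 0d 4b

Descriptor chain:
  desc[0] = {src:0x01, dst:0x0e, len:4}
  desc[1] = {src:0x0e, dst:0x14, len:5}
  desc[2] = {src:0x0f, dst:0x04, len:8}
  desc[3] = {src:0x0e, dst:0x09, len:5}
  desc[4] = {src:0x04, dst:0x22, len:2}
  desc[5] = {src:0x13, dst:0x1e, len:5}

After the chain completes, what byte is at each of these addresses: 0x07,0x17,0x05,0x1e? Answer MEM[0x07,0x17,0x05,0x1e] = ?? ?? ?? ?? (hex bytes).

#0 dst[0x0e+4] := {0x0e,0x9d,0x2f,0xb9}
#1 dst[0x14+5] := {0x0e,0x9d,0x2f,0xb9,0x2b}
#2 dst[0x04+8] := {0x9d,0x2f,0xb9,0x2b,0x9e,0x0e,0x9d,0x2f}
#3 dst[0x09+5] := {0x0e,0x9d,0x2f,0xb9,0x2b}
#4 dst[0x22+2] := {0x9d,0x2f}
#5 dst[0x1e+5] := {0x9e,0x0e,0x9d,0x2f,0xb9}
query mem[0x07]=0x2b, mem[0x17]=0xb9, mem[0x05]=0x2f, mem[0x1e]=0x9e

MEM[0x07,0x17,0x05,0x1e] = 2b b9 2f 9e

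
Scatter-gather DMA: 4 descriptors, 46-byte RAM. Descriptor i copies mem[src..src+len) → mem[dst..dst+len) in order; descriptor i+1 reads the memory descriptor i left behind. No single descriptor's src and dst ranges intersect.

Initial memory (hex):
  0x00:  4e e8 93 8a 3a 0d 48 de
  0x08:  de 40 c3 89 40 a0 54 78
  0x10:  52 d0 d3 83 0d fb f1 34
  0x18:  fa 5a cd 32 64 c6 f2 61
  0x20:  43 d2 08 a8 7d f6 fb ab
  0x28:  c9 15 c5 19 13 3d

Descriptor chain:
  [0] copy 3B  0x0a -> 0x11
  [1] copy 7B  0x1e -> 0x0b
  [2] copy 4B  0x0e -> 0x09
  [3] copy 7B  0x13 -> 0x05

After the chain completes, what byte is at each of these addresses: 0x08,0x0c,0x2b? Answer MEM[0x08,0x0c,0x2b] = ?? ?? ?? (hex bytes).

MEM[0x08,0x0c,0x2b] = f1 7d 19

#0 dst[0x11+3] := {0xc3,0x89,0x40}
#1 dst[0x0b+7] := {0xf2,0x61,0x43,0xd2,0x08,0xa8,0x7d}
#2 dst[0x09+4] := {0xd2,0x08,0xa8,0x7d}
#3 dst[0x05+7] := {0x40,0x0d,0xfb,0xf1,0x34,0xfa,0x5a}
query mem[0x08]=0xf1, mem[0x0c]=0x7d, mem[0x2b]=0x19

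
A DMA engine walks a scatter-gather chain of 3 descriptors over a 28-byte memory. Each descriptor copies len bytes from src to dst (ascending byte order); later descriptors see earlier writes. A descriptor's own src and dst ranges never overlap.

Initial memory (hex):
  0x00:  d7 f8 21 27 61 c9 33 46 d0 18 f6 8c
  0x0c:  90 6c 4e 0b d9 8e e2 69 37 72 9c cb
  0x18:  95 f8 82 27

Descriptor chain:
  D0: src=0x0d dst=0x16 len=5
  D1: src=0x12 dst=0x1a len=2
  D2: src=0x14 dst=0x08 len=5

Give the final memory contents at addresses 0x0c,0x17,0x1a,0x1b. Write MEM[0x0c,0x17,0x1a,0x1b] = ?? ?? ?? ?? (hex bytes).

D0: mem[0x16..0x1a] <- [6c 4e 0b d9 8e]
D1: mem[0x1a..0x1b] <- [e2 69]
D2: mem[0x08..0x0c] <- [37 72 6c 4e 0b]
query mem[0x0c]=0x0b, mem[0x17]=0x4e, mem[0x1a]=0xe2, mem[0x1b]=0x69

MEM[0x0c,0x17,0x1a,0x1b] = 0b 4e e2 69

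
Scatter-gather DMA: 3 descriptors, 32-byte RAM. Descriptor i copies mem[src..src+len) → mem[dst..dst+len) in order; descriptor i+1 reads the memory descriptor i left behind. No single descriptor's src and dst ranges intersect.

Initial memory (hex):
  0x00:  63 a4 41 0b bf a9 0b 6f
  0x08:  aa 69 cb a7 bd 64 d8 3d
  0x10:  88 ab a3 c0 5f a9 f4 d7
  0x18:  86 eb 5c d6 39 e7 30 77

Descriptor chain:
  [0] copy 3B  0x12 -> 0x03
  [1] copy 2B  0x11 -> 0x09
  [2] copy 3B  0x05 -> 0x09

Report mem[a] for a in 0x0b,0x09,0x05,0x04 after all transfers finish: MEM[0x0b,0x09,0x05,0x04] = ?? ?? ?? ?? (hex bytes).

MEM[0x0b,0x09,0x05,0x04] = 6f 5f 5f c0

D0: mem[0x03..0x05] <- [a3 c0 5f]
D1: mem[0x09..0x0a] <- [ab a3]
D2: mem[0x09..0x0b] <- [5f 0b 6f]
query mem[0x0b]=0x6f, mem[0x09]=0x5f, mem[0x05]=0x5f, mem[0x04]=0xc0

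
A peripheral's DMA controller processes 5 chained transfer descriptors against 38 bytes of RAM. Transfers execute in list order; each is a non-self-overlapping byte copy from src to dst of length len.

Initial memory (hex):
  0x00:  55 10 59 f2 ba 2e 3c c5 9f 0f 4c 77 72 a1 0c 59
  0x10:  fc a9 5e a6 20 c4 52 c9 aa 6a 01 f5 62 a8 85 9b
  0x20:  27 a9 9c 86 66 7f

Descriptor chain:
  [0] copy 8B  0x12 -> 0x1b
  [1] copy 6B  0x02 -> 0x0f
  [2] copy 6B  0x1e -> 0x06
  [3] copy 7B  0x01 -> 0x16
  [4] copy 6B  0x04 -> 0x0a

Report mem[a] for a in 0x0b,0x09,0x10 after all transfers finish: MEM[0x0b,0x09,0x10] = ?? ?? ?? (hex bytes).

D0: mem[0x1b..0x22] <- [5e a6 20 c4 52 c9 aa 6a]
D1: mem[0x0f..0x14] <- [59 f2 ba 2e 3c c5]
D2: mem[0x06..0x0b] <- [c4 52 c9 aa 6a 86]
D3: mem[0x16..0x1c] <- [10 59 f2 ba 2e c4 52]
D4: mem[0x0a..0x0f] <- [ba 2e c4 52 c9 aa]
query mem[0x0b]=0x2e, mem[0x09]=0xaa, mem[0x10]=0xf2

MEM[0x0b,0x09,0x10] = 2e aa f2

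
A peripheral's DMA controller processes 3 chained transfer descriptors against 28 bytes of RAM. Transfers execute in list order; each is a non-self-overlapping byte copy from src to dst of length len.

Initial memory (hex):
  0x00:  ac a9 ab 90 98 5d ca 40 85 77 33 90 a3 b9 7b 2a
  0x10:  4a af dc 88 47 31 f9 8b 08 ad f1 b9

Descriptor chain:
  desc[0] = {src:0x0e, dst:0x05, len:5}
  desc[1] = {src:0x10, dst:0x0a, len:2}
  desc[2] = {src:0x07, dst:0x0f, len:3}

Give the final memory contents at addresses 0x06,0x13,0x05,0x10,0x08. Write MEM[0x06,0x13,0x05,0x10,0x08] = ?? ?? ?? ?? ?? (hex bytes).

[0] 0x0e->0x05 len=5 : 7b 2a 4a af dc
[1] 0x10->0x0a len=2 : 4a af
[2] 0x07->0x0f len=3 : 4a af dc
query mem[0x06]=0x2a, mem[0x13]=0x88, mem[0x05]=0x7b, mem[0x10]=0xaf, mem[0x08]=0xaf

MEM[0x06,0x13,0x05,0x10,0x08] = 2a 88 7b af af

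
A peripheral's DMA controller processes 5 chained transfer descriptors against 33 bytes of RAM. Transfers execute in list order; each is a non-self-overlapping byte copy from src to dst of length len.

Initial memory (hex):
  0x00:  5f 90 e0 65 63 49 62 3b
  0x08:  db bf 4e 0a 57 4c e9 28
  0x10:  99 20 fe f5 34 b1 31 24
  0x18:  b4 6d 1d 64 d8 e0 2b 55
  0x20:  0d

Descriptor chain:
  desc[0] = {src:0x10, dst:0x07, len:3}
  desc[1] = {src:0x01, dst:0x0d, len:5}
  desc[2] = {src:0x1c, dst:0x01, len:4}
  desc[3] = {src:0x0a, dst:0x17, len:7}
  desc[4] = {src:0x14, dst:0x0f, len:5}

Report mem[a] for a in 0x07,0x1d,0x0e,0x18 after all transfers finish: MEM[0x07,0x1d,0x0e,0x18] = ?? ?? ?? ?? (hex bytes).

MEM[0x07,0x1d,0x0e,0x18] = 99 63 e0 0a

D0: mem[0x07..0x09] <- [99 20 fe]
D1: mem[0x0d..0x11] <- [90 e0 65 63 49]
D2: mem[0x01..0x04] <- [d8 e0 2b 55]
D3: mem[0x17..0x1d] <- [4e 0a 57 90 e0 65 63]
D4: mem[0x0f..0x13] <- [34 b1 31 4e 0a]
query mem[0x07]=0x99, mem[0x1d]=0x63, mem[0x0e]=0xe0, mem[0x18]=0x0a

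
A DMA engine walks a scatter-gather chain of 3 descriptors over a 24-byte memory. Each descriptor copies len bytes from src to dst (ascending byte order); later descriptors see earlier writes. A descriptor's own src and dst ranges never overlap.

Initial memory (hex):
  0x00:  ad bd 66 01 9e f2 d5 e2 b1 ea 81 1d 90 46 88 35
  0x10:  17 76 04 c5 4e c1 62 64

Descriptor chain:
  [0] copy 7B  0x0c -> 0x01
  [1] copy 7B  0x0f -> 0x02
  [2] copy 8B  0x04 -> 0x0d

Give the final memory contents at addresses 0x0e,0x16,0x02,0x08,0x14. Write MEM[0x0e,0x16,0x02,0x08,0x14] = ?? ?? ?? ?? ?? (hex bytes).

MEM[0x0e,0x16,0x02,0x08,0x14] = 04 62 35 c1 1d

#0 dst[0x01+7] := {0x90,0x46,0x88,0x35,0x17,0x76,0x04}
#1 dst[0x02+7] := {0x35,0x17,0x76,0x04,0xc5,0x4e,0xc1}
#2 dst[0x0d+8] := {0x76,0x04,0xc5,0x4e,0xc1,0xea,0x81,0x1d}
query mem[0x0e]=0x04, mem[0x16]=0x62, mem[0x02]=0x35, mem[0x08]=0xc1, mem[0x14]=0x1d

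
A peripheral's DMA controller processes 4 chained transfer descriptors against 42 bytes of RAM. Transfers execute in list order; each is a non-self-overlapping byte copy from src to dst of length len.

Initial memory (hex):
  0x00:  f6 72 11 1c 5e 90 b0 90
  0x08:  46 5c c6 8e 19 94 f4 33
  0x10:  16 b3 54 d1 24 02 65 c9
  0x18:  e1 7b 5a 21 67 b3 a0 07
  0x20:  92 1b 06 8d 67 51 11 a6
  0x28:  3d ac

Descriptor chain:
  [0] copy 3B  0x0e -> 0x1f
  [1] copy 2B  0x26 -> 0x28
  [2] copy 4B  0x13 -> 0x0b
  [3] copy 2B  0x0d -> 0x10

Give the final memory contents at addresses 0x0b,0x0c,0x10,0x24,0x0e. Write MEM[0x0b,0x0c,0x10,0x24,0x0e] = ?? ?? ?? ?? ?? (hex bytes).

  after D0: wrote 3B at 0x1f = f43316
  after D1: wrote 2B at 0x28 = 11a6
  after D2: wrote 4B at 0x0b = d1240265
  after D3: wrote 2B at 0x10 = 0265
query mem[0x0b]=0xd1, mem[0x0c]=0x24, mem[0x10]=0x02, mem[0x24]=0x67, mem[0x0e]=0x65

MEM[0x0b,0x0c,0x10,0x24,0x0e] = d1 24 02 67 65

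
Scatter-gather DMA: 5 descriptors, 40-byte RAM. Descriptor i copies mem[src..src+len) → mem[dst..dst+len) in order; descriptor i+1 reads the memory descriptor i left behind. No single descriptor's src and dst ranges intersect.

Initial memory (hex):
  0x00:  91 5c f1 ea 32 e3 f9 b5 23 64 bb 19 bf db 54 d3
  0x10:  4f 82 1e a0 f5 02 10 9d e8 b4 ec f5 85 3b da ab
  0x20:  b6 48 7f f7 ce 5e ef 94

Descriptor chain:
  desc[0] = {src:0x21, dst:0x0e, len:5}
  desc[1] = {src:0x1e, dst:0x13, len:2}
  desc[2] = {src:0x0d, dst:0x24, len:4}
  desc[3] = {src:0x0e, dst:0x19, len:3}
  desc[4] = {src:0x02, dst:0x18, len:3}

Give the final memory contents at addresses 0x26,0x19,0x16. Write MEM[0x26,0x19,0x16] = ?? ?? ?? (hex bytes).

#0 dst[0x0e+5] := {0x48,0x7f,0xf7,0xce,0x5e}
#1 dst[0x13+2] := {0xda,0xab}
#2 dst[0x24+4] := {0xdb,0x48,0x7f,0xf7}
#3 dst[0x19+3] := {0x48,0x7f,0xf7}
#4 dst[0x18+3] := {0xf1,0xea,0x32}
query mem[0x26]=0x7f, mem[0x19]=0xea, mem[0x16]=0x10

MEM[0x26,0x19,0x16] = 7f ea 10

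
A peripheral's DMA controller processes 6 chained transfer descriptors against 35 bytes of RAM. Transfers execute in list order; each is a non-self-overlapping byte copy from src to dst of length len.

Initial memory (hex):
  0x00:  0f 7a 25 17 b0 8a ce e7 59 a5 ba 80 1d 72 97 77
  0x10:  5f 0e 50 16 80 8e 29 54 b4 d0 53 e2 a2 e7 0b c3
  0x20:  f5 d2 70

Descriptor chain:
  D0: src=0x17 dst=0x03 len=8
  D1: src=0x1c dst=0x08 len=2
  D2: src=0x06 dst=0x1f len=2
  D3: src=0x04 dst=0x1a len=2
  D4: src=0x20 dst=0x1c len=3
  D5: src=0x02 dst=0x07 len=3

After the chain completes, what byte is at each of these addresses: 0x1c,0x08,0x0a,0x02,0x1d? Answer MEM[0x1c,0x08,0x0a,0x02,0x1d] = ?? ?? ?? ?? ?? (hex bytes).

MEM[0x1c,0x08,0x0a,0x02,0x1d] = e2 54 0b 25 d2

#0 dst[0x03+8] := {0x54,0xb4,0xd0,0x53,0xe2,0xa2,0xe7,0x0b}
#1 dst[0x08+2] := {0xa2,0xe7}
#2 dst[0x1f+2] := {0x53,0xe2}
#3 dst[0x1a+2] := {0xb4,0xd0}
#4 dst[0x1c+3] := {0xe2,0xd2,0x70}
#5 dst[0x07+3] := {0x25,0x54,0xb4}
query mem[0x1c]=0xe2, mem[0x08]=0x54, mem[0x0a]=0x0b, mem[0x02]=0x25, mem[0x1d]=0xd2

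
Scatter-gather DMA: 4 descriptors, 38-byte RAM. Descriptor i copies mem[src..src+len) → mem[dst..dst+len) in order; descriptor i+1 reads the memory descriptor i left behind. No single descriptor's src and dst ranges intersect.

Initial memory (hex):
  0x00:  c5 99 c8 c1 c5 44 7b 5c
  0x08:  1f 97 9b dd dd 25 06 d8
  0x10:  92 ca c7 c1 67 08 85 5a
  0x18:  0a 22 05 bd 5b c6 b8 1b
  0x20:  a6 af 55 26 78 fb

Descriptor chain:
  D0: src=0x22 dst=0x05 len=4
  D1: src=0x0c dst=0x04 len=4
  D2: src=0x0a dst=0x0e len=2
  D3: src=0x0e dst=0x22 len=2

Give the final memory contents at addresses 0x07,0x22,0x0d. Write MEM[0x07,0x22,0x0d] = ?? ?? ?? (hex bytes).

MEM[0x07,0x22,0x0d] = d8 9b 25

[0] 0x22->0x05 len=4 : 55 26 78 fb
[1] 0x0c->0x04 len=4 : dd 25 06 d8
[2] 0x0a->0x0e len=2 : 9b dd
[3] 0x0e->0x22 len=2 : 9b dd
query mem[0x07]=0xd8, mem[0x22]=0x9b, mem[0x0d]=0x25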